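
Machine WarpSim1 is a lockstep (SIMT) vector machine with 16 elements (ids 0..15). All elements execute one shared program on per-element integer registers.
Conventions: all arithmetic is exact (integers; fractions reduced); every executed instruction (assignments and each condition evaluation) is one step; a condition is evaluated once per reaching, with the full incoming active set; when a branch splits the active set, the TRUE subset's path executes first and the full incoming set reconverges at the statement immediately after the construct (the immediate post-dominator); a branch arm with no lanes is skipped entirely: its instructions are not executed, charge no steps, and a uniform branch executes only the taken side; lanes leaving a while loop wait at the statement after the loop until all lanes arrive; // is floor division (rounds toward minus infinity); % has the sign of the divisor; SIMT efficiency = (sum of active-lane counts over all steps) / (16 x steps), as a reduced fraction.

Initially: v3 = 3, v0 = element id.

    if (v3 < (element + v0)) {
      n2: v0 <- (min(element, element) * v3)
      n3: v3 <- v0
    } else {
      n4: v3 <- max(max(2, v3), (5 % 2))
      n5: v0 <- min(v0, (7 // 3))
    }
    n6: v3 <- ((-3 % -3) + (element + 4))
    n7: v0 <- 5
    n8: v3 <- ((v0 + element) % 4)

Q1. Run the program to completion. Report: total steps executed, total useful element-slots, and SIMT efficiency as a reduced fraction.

Answer: 8 steps, 96 useful, 3/4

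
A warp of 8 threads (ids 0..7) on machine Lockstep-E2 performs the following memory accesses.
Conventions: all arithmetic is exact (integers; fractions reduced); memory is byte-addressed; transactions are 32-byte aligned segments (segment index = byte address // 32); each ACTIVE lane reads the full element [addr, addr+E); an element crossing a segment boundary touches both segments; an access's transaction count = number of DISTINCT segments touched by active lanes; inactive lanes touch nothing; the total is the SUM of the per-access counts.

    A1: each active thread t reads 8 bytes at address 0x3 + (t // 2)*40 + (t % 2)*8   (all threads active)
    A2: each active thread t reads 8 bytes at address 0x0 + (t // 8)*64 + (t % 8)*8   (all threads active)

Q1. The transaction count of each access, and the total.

A1: 5 transactions
A2: 2 transactions

Answer: 5,2; total 7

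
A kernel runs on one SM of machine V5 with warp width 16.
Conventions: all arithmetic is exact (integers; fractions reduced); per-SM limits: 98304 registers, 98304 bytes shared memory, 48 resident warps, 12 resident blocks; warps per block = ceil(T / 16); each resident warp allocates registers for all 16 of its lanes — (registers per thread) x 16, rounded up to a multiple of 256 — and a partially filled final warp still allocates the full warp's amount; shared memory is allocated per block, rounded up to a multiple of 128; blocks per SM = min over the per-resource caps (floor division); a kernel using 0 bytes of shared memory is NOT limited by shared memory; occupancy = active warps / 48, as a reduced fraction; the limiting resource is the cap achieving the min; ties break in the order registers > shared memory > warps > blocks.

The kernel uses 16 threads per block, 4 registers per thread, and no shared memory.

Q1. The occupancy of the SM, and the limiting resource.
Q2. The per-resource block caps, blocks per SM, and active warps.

Answer: occupancy 1/4, limited by blocks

registers: 384 blocks
shared memory: no limit (kernel uses none)
warps: 48 blocks
blocks: 12 blocks

Answer: 12 blocks, 12 active warps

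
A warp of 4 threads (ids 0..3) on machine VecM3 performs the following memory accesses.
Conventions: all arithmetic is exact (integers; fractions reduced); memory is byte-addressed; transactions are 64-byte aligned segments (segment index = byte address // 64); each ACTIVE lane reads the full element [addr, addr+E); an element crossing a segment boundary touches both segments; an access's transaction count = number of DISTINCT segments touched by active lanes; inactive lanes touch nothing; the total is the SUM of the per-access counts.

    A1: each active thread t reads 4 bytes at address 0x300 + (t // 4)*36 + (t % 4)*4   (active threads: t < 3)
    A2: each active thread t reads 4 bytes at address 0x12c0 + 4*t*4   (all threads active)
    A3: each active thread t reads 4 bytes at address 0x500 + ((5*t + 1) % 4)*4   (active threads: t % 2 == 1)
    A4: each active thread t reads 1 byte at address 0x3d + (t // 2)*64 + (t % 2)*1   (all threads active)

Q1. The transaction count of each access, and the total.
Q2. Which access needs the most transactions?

A1: 1 transaction
A2: 1 transaction
A3: 1 transaction
A4: 2 transactions

Answer: 1,1,1,2; total 5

Answer: A4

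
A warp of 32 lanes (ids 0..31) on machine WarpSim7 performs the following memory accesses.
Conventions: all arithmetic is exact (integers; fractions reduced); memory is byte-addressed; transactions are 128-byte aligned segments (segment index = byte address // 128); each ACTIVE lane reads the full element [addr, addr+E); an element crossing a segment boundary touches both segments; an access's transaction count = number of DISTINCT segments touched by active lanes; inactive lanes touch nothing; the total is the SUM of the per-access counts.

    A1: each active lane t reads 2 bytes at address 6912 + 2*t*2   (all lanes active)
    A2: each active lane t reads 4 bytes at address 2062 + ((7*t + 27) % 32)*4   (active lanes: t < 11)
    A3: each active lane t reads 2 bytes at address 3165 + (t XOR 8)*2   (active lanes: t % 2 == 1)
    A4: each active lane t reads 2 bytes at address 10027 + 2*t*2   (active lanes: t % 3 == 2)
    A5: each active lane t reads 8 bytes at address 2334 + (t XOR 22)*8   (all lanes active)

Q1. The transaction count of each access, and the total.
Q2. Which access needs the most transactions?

A1: 1 transaction
A2: 2 transactions
A3: 2 transactions
A4: 2 transactions
A5: 3 transactions

Answer: 1,2,2,2,3; total 10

Answer: A5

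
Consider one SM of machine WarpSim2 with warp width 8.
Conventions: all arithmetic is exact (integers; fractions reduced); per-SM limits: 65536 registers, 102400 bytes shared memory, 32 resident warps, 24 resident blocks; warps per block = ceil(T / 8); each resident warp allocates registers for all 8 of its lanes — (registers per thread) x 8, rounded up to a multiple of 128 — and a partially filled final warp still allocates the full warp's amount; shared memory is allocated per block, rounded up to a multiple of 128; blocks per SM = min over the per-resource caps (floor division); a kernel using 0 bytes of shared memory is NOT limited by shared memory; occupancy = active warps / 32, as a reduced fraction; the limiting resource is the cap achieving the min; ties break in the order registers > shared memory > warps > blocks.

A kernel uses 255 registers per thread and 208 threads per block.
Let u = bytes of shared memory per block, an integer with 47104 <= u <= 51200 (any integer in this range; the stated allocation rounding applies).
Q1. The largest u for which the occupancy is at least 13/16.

Answer: u = 51200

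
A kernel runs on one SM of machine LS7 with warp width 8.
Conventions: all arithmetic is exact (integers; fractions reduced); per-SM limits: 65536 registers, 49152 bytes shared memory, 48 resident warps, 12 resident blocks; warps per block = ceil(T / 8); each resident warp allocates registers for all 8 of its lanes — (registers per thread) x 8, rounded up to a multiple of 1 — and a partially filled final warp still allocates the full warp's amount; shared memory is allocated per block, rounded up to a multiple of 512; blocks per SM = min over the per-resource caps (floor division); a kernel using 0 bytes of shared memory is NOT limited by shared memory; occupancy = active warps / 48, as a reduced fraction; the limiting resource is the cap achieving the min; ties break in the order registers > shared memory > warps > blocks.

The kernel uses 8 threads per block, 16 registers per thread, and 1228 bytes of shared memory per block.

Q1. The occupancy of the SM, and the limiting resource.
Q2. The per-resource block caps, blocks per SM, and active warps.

Answer: occupancy 1/4, limited by blocks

registers: 512 blocks
shared memory: 32 blocks
warps: 48 blocks
blocks: 12 blocks

Answer: 12 blocks, 12 active warps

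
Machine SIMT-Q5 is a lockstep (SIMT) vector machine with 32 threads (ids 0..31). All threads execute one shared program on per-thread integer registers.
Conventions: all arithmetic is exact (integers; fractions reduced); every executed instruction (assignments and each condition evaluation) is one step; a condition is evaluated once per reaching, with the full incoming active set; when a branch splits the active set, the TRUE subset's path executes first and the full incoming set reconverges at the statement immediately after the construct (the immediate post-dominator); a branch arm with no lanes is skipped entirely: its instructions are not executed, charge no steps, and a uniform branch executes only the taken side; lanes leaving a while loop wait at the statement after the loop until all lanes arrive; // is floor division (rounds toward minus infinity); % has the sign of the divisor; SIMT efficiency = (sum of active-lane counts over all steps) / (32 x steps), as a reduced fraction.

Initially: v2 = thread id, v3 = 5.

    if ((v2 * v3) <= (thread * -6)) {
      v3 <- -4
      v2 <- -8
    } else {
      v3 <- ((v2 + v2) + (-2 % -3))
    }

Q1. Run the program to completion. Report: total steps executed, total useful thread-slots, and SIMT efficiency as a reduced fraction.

Answer: 4 steps, 65 useful, 65/128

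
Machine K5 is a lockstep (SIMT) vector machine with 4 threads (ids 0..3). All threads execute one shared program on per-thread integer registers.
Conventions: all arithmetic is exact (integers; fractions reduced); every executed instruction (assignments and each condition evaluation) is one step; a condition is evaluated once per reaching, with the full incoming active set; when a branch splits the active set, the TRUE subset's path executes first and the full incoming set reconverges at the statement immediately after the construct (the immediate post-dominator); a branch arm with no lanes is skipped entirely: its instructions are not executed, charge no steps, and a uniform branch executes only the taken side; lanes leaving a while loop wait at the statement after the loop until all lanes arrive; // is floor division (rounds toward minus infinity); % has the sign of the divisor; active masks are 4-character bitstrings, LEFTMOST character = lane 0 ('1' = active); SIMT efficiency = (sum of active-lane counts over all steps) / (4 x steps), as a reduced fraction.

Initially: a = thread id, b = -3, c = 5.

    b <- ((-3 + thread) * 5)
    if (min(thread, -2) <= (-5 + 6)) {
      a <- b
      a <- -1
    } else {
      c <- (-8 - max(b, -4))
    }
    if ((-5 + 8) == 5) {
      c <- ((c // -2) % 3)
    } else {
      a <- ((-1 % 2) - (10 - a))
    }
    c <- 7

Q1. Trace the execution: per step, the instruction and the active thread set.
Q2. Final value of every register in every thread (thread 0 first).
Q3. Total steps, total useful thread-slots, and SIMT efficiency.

step 0: b <- ((-3 + thread) * 5)     1111
step 1: eval (min(thread, -2) <= (-5 + 6)) 1111
step 2: a <- b                       1111
step 3: a <- -1                      1111
step 4: eval ((-5 + 8) == 5)         1111
step 5: a <- ((-1 % 2) - (10 - a))   1111
step 6: c <- 7                       1111

Answer: 7 steps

a: -10,-10,-10,-10
b: -15,-10,-5,0
c: 7,7,7,7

steps = 7; useful = 28; efficiency = 28/28 = 1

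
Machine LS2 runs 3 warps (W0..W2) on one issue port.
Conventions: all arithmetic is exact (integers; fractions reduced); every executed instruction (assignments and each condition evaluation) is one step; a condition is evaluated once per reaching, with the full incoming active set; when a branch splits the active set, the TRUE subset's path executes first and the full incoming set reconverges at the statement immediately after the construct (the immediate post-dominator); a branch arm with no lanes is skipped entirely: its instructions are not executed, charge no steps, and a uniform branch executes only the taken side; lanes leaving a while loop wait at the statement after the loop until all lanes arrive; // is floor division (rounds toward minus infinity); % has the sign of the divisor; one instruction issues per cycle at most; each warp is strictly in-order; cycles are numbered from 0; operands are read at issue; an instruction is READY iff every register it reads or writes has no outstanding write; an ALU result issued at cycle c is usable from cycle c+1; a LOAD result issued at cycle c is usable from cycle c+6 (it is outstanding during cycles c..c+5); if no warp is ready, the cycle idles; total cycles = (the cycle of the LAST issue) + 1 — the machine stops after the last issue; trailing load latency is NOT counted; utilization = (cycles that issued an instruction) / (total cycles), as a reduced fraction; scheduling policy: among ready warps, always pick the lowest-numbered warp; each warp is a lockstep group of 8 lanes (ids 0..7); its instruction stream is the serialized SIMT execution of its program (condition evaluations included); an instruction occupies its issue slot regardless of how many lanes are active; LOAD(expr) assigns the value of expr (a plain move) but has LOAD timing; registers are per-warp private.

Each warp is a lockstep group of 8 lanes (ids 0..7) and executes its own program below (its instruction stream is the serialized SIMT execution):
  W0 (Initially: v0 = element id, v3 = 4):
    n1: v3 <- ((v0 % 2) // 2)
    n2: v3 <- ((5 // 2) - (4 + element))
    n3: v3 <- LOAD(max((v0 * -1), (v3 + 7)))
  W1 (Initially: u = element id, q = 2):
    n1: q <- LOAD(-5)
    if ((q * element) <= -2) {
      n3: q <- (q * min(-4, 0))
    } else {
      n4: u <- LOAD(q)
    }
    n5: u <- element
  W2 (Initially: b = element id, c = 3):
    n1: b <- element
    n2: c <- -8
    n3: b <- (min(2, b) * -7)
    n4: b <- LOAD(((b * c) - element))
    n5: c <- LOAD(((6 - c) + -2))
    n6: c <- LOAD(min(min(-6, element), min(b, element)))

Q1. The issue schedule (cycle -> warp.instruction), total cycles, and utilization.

cycle 0: W0.I0
cycle 1: W0.I1
cycle 2: W0.I2
cycle 3: W1.I0
cycle 4: W2.I0
cycle 5: W2.I1
cycle 6: W2.I2
cycle 7: W2.I3
cycle 8: W2.I4
cycle 9: W1.I1
cycle 10: W1.I2
cycle 11: W1.I3
cycle 12: idle
cycle 13: idle
cycle 14: W2.I5
cycle 15: idle
cycle 16: idle
cycle 17: W1.I4

Answer: 18 cycles, utilization 7/9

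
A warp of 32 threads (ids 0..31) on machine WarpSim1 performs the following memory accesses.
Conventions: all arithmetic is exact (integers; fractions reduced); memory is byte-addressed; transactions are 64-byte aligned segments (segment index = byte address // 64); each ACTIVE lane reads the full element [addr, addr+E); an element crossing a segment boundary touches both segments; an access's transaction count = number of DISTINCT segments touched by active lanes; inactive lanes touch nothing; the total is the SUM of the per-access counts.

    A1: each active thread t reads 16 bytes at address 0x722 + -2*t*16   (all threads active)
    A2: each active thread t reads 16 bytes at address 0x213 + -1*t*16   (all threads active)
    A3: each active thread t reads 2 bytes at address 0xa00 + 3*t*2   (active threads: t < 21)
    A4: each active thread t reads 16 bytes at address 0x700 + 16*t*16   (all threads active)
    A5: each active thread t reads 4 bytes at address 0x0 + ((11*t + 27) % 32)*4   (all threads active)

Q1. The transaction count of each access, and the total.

A1: 16 transactions
A2: 9 transactions
A3: 2 transactions
A4: 32 transactions
A5: 2 transactions

Answer: 16,9,2,32,2; total 61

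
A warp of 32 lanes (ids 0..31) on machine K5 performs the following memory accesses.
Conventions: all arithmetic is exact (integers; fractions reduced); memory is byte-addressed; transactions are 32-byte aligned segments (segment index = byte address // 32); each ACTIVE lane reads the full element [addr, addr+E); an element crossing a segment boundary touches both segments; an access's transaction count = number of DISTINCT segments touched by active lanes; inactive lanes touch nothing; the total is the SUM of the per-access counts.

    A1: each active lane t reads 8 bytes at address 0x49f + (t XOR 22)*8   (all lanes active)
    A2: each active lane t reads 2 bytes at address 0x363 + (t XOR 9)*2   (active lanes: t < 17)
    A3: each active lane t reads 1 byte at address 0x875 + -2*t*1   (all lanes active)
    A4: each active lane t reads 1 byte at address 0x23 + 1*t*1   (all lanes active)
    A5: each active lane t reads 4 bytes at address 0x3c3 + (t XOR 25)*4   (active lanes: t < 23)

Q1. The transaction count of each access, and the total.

A1: 9 transactions
A2: 2 transactions
A3: 3 transactions
A4: 2 transactions
A5: 4 transactions

Answer: 9,2,3,2,4; total 20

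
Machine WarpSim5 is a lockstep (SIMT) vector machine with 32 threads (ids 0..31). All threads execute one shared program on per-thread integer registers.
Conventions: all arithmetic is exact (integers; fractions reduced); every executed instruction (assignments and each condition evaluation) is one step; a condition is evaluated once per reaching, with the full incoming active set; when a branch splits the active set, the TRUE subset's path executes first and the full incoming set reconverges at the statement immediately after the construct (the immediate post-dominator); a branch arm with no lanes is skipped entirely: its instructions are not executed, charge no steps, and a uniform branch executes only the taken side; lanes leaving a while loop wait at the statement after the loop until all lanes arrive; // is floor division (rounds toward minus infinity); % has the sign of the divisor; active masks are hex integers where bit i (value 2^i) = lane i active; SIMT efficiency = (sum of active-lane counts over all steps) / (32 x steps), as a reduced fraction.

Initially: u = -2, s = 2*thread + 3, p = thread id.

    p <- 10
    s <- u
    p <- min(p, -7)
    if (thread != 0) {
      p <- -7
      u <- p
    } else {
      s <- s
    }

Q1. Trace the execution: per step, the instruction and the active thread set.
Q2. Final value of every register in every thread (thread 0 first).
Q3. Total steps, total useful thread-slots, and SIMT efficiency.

step 0: p <- 10                      0xffffffff
step 1: s <- u                       0xffffffff
step 2: p <- min(p, -7)              0xffffffff
step 3: eval (thread != 0)           0xffffffff
step 4: p <- -7                      0xfffffffe
step 5: u <- p                       0xfffffffe
step 6: s <- s                       0x00000001

Answer: 7 steps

u: -2,-7,-7,-7,-7,-7,-7,-7,-7,-7,-7,-7,-7,-7,-7,-7,-7,-7,-7,-7,-7,-7,-7,-7,-7,-7,-7,-7,-7,-7,-7,-7
s: -2,-2,-2,-2,-2,-2,-2,-2,-2,-2,-2,-2,-2,-2,-2,-2,-2,-2,-2,-2,-2,-2,-2,-2,-2,-2,-2,-2,-2,-2,-2,-2
p: -7,-7,-7,-7,-7,-7,-7,-7,-7,-7,-7,-7,-7,-7,-7,-7,-7,-7,-7,-7,-7,-7,-7,-7,-7,-7,-7,-7,-7,-7,-7,-7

steps = 7; useful = 191; efficiency = 191/224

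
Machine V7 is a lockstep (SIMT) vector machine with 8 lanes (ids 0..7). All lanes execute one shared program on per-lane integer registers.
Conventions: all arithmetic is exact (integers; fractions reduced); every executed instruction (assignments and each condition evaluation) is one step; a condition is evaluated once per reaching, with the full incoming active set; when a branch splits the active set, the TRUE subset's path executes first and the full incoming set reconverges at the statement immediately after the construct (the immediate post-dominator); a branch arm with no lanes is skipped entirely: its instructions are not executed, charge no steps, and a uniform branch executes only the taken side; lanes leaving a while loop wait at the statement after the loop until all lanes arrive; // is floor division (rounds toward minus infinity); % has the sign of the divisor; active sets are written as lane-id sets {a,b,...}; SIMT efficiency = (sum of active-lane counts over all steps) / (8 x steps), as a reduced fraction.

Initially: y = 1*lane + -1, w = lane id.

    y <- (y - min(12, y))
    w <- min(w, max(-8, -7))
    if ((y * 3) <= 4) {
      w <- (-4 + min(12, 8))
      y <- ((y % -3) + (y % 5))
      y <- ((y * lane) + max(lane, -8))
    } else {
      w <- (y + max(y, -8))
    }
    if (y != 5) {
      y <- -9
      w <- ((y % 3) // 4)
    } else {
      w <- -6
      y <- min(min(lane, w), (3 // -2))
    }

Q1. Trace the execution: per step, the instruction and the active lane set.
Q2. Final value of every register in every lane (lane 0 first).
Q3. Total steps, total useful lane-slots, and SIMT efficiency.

step 0: y <- (y - min(12, y))        {0,1,2,3,4,5,6,7}
step 1: w <- min(w, max(-8, -7))     {0,1,2,3,4,5,6,7}
step 2: eval ((y * 3) <= 4)          {0,1,2,3,4,5,6,7}
step 3: w <- (-4 + min(12, 8))       {0,1,2,3,4,5,6,7}
step 4: y <- ((y % -3) + (y % 5))    {0,1,2,3,4,5,6,7}
step 5: y <- ((y * lane) + max(lane, -8)) {0,1,2,3,4,5,6,7}
step 6: eval (y != 5)                {0,1,2,3,4,5,6,7}
step 7: y <- -9                      {0,1,2,3,4,6,7}
step 8: w <- ((y % 3) // 4)          {0,1,2,3,4,6,7}
step 9: w <- -6                      {5}
step 10: y <- min(min(lane, w), (3 // -2)) {5}

Answer: 11 steps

y: -9,-9,-9,-9,-9,-6,-9,-9
w: 0,0,0,0,0,-6,0,0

steps = 11; useful = 72; efficiency = 72/88 = 9/11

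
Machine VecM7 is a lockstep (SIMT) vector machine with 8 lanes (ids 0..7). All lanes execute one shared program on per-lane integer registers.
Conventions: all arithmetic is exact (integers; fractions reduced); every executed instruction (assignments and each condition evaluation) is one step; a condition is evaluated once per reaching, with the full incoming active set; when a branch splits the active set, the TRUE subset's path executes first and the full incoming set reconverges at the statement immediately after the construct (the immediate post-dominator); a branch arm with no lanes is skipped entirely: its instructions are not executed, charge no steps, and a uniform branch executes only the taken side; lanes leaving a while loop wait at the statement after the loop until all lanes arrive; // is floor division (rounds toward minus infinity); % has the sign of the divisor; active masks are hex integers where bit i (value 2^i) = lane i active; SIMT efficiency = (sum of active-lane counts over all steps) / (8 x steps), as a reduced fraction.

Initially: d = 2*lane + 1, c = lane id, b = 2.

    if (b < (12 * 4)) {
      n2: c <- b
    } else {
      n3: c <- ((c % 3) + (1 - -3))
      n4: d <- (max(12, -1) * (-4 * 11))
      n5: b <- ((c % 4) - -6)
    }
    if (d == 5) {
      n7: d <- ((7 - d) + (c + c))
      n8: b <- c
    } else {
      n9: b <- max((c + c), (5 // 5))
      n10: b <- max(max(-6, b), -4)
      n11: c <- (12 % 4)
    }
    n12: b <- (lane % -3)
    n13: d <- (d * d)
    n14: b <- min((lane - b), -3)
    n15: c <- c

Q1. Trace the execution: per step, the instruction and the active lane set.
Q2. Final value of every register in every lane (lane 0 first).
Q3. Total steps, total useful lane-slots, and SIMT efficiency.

step 0: eval (b < (12 * 4))          0xff
step 1: c <- b                       0xff
step 2: eval (d == 5)                0xff
step 3: d <- ((7 - d) + (c + c))     0x04
step 4: b <- c                       0x04
step 5: b <- max((c + c), (5 // 5))  0xfb
step 6: b <- max(max(-6, b), -4)     0xfb
step 7: c <- (12 % 4)                0xfb
step 8: b <- (lane % -3)             0xff
step 9: d <- (d * d)                 0xff
step 10: b <- min((lane - b), -3)     0xff
step 11: c <- c                       0xff

Answer: 12 steps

d: 1,9,36,49,81,121,169,225
c: 0,0,2,0,0,0,0,0
b: -3,-3,-3,-3,-3,-3,-3,-3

steps = 12; useful = 79; efficiency = 79/96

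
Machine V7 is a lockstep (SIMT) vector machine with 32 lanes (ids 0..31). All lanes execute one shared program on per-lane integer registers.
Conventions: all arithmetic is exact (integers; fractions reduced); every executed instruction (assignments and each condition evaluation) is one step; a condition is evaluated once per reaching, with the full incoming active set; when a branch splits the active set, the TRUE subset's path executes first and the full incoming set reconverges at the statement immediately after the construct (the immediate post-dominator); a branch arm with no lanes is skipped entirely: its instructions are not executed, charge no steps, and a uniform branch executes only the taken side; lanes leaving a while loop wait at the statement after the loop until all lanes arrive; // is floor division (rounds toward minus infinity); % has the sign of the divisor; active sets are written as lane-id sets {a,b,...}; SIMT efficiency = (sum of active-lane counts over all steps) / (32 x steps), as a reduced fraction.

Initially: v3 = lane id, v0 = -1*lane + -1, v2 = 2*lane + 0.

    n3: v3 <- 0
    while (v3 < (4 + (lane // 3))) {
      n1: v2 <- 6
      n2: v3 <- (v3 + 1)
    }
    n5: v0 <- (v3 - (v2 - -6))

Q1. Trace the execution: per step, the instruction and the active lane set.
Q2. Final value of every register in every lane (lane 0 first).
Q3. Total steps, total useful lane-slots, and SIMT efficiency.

step 0: v3 <- 0                      {0,1,2,3,4,5,6,7,8,9,10,11,12,13,14,15,16,17,18,19,20,21,22,23,24,25,26,27,28,29,30,31}
step 1: eval (v3 < (4 + (lane // 3))) {0,1,2,3,4,5,6,7,8,9,10,11,12,13,14,15,16,17,18,19,20,21,22,23,24,25,26,27,28,29,30,31}
step 2: v2 <- 6                      {0,1,2,3,4,5,6,7,8,9,10,11,12,13,14,15,16,17,18,19,20,21,22,23,24,25,26,27,28,29,30,31}
step 3: v3 <- (v3 + 1)               {0,1,2,3,4,5,6,7,8,9,10,11,12,13,14,15,16,17,18,19,20,21,22,23,24,25,26,27,28,29,30,31}
step 4: eval (v3 < (4 + (lane // 3))) {0,1,2,3,4,5,6,7,8,9,10,11,12,13,14,15,16,17,18,19,20,21,22,23,24,25,26,27,28,29,30,31}
step 5: v2 <- 6                      {0,1,2,3,4,5,6,7,8,9,10,11,12,13,14,15,16,17,18,19,20,21,22,23,24,25,26,27,28,29,30,31}
step 6: v3 <- (v3 + 1)               {0,1,2,3,4,5,6,7,8,9,10,11,12,13,14,15,16,17,18,19,20,21,22,23,24,25,26,27,28,29,30,31}
step 7: eval (v3 < (4 + (lane // 3))) {0,1,2,3,4,5,6,7,8,9,10,11,12,13,14,15,16,17,18,19,20,21,22,23,24,25,26,27,28,29,30,31}
step 8: v2 <- 6                      {0,1,2,3,4,5,6,7,8,9,10,11,12,13,14,15,16,17,18,19,20,21,22,23,24,25,26,27,28,29,30,31}
step 9: v3 <- (v3 + 1)               {0,1,2,3,4,5,6,7,8,9,10,11,12,13,14,15,16,17,18,19,20,21,22,23,24,25,26,27,28,29,30,31}
step 10: eval (v3 < (4 + (lane // 3))) {0,1,2,3,4,5,6,7,8,9,10,11,12,13,14,15,16,17,18,19,20,21,22,23,24,25,26,27,28,29,30,31}
step 11: v2 <- 6                      {0,1,2,3,4,5,6,7,8,9,10,11,12,13,14,15,16,17,18,19,20,21,22,23,24,25,26,27,28,29,30,31}
step 12: v3 <- (v3 + 1)               {0,1,2,3,4,5,6,7,8,9,10,11,12,13,14,15,16,17,18,19,20,21,22,23,24,25,26,27,28,29,30,31}
step 13: eval (v3 < (4 + (lane // 3))) {0,1,2,3,4,5,6,7,8,9,10,11,12,13,14,15,16,17,18,19,20,21,22,23,24,25,26,27,28,29,30,31}
step 14: v2 <- 6                      {3,4,5,6,7,8,9,10,11,12,13,14,15,16,17,18,19,20,21,22,23,24,25,26,27,28,29,30,31}
step 15: v3 <- (v3 + 1)               {3,4,5,6,7,8,9,10,11,12,13,14,15,16,17,18,19,20,21,22,23,24,25,26,27,28,29,30,31}
step 16: eval (v3 < (4 + (lane // 3))) {3,4,5,6,7,8,9,10,11,12,13,14,15,16,17,18,19,20,21,22,23,24,25,26,27,28,29,30,31}
step 17: v2 <- 6                      {6,7,8,9,10,11,12,13,14,15,16,17,18,19,20,21,22,23,24,25,26,27,28,29,30,31}
step 18: v3 <- (v3 + 1)               {6,7,8,9,10,11,12,13,14,15,16,17,18,19,20,21,22,23,24,25,26,27,28,29,30,31}
step 19: eval (v3 < (4 + (lane // 3))) {6,7,8,9,10,11,12,13,14,15,16,17,18,19,20,21,22,23,24,25,26,27,28,29,30,31}
step 20: v2 <- 6                      {9,10,11,12,13,14,15,16,17,18,19,20,21,22,23,24,25,26,27,28,29,30,31}
step 21: v3 <- (v3 + 1)               {9,10,11,12,13,14,15,16,17,18,19,20,21,22,23,24,25,26,27,28,29,30,31}
step 22: eval (v3 < (4 + (lane // 3))) {9,10,11,12,13,14,15,16,17,18,19,20,21,22,23,24,25,26,27,28,29,30,31}
step 23: v2 <- 6                      {12,13,14,15,16,17,18,19,20,21,22,23,24,25,26,27,28,29,30,31}
step 24: v3 <- (v3 + 1)               {12,13,14,15,16,17,18,19,20,21,22,23,24,25,26,27,28,29,30,31}
step 25: eval (v3 < (4 + (lane // 3))) {12,13,14,15,16,17,18,19,20,21,22,23,24,25,26,27,28,29,30,31}
step 26: v2 <- 6                      {15,16,17,18,19,20,21,22,23,24,25,26,27,28,29,30,31}
step 27: v3 <- (v3 + 1)               {15,16,17,18,19,20,21,22,23,24,25,26,27,28,29,30,31}
step 28: eval (v3 < (4 + (lane // 3))) {15,16,17,18,19,20,21,22,23,24,25,26,27,28,29,30,31}
step 29: v2 <- 6                      {18,19,20,21,22,23,24,25,26,27,28,29,30,31}
step 30: v3 <- (v3 + 1)               {18,19,20,21,22,23,24,25,26,27,28,29,30,31}
step 31: eval (v3 < (4 + (lane // 3))) {18,19,20,21,22,23,24,25,26,27,28,29,30,31}
step 32: v2 <- 6                      {21,22,23,24,25,26,27,28,29,30,31}
step 33: v3 <- (v3 + 1)               {21,22,23,24,25,26,27,28,29,30,31}
step 34: eval (v3 < (4 + (lane // 3))) {21,22,23,24,25,26,27,28,29,30,31}
step 35: v2 <- 6                      {24,25,26,27,28,29,30,31}
step 36: v3 <- (v3 + 1)               {24,25,26,27,28,29,30,31}
step 37: eval (v3 < (4 + (lane // 3))) {24,25,26,27,28,29,30,31}
step 38: v2 <- 6                      {27,28,29,30,31}
step 39: v3 <- (v3 + 1)               {27,28,29,30,31}
step 40: eval (v3 < (4 + (lane // 3))) {27,28,29,30,31}
step 41: v2 <- 6                      {30,31}
step 42: v3 <- (v3 + 1)               {30,31}
step 43: eval (v3 < (4 + (lane // 3))) {30,31}
step 44: v0 <- (v3 - (v2 - -6))       {0,1,2,3,4,5,6,7,8,9,10,11,12,13,14,15,16,17,18,19,20,21,22,23,24,25,26,27,28,29,30,31}

Answer: 45 steps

v3: 4,4,4,5,5,5,6,6,6,7,7,7,8,8,8,9,9,9,10,10,10,11,11,11,12,12,12,13,13,13,14,14
v0: -8,-8,-8,-7,-7,-7,-6,-6,-6,-5,-5,-5,-4,-4,-4,-3,-3,-3,-2,-2,-2,-1,-1,-1,0,0,0,1,1,1,2,2
v2: 6,6,6,6,6,6,6,6,6,6,6,6,6,6,6,6,6,6,6,6,6,6,6,6,6,6,6,6,6,6,6,6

steps = 45; useful = 945; efficiency = 945/1440 = 21/32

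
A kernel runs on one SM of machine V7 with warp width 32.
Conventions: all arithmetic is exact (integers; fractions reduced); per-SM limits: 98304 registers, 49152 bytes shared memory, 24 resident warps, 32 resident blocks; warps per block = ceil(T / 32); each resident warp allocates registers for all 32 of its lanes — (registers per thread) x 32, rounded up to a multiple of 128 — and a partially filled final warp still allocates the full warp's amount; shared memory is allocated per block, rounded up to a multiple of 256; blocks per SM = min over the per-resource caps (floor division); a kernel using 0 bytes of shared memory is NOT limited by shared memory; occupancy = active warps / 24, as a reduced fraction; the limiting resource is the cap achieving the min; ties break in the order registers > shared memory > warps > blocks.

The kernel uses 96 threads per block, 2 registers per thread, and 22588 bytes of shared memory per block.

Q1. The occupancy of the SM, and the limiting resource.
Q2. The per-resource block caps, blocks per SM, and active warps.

Answer: occupancy 1/4, limited by shared memory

registers: 256 blocks
shared memory: 2 blocks
warps: 8 blocks
blocks: 32 blocks

Answer: 2 blocks, 6 active warps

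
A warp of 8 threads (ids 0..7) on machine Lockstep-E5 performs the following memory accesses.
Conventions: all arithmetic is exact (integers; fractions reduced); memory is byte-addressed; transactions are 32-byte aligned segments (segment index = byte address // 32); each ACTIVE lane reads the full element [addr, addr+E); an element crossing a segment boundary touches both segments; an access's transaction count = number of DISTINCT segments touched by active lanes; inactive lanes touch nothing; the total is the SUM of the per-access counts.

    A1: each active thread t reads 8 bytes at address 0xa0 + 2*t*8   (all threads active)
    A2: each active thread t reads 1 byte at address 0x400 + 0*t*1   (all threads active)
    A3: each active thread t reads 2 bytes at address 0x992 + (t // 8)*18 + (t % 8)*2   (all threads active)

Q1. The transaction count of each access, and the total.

A1: 4 transactions
A2: 1 transaction
A3: 2 transactions

Answer: 4,1,2; total 7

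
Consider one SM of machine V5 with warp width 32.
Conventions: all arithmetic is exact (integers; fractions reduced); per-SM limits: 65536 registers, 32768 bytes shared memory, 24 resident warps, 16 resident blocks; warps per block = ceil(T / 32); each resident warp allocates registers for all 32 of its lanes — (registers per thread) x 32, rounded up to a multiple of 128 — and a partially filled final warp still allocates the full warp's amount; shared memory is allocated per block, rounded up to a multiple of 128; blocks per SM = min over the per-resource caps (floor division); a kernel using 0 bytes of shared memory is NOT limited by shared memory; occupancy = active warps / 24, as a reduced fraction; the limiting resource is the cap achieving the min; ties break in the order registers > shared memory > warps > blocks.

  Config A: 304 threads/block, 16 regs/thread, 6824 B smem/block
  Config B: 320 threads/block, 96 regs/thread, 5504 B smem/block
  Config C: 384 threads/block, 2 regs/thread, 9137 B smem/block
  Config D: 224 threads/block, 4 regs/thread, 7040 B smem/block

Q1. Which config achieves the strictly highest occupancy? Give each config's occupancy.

occupancies: A 5/6, B 5/6, C 1, D 7/8

Answer: C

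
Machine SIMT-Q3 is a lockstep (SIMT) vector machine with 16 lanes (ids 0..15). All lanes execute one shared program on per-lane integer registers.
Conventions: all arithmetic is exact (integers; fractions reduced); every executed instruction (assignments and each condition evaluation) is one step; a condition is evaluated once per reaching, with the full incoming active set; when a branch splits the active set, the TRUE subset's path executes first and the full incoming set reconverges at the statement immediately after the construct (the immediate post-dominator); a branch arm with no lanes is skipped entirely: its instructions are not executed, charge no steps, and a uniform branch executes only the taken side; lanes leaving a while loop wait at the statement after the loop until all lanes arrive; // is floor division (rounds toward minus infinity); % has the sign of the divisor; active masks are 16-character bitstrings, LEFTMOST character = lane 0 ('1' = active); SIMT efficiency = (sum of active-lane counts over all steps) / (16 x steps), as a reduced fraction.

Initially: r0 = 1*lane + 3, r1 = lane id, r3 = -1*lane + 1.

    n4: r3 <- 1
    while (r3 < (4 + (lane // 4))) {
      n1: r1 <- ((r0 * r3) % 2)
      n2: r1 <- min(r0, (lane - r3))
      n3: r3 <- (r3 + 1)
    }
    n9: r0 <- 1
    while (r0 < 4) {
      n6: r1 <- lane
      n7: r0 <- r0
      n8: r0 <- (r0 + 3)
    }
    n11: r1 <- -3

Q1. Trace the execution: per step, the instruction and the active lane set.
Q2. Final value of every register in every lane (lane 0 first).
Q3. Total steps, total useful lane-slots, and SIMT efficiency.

step 0: r3 <- 1                      1111111111111111
step 1: eval (r3 < (4 + (lane // 4))) 1111111111111111
step 2: r1 <- ((r0 * r3) % 2)        1111111111111111
step 3: r1 <- min(r0, (lane - r3))   1111111111111111
step 4: r3 <- (r3 + 1)               1111111111111111
step 5: eval (r3 < (4 + (lane // 4))) 1111111111111111
step 6: r1 <- ((r0 * r3) % 2)        1111111111111111
step 7: r1 <- min(r0, (lane - r3))   1111111111111111
step 8: r3 <- (r3 + 1)               1111111111111111
step 9: eval (r3 < (4 + (lane // 4))) 1111111111111111
step 10: r1 <- ((r0 * r3) % 2)        1111111111111111
step 11: r1 <- min(r0, (lane - r3))   1111111111111111
step 12: r3 <- (r3 + 1)               1111111111111111
step 13: eval (r3 < (4 + (lane // 4))) 1111111111111111
step 14: r1 <- ((r0 * r3) % 2)        0000111111111111
step 15: r1 <- min(r0, (lane - r3))   0000111111111111
step 16: r3 <- (r3 + 1)               0000111111111111
step 17: eval (r3 < (4 + (lane // 4))) 0000111111111111
step 18: r1 <- ((r0 * r3) % 2)        0000000011111111
step 19: r1 <- min(r0, (lane - r3))   0000000011111111
step 20: r3 <- (r3 + 1)               0000000011111111
step 21: eval (r3 < (4 + (lane // 4))) 0000000011111111
step 22: r1 <- ((r0 * r3) % 2)        0000000000001111
step 23: r1 <- min(r0, (lane - r3))   0000000000001111
step 24: r3 <- (r3 + 1)               0000000000001111
step 25: eval (r3 < (4 + (lane // 4))) 0000000000001111
step 26: r0 <- 1                      1111111111111111
step 27: eval (r0 < 4)                1111111111111111
step 28: r1 <- lane                   1111111111111111
step 29: r0 <- r0                     1111111111111111
step 30: r0 <- (r0 + 3)               1111111111111111
step 31: eval (r0 < 4)                1111111111111111
step 32: r1 <- -3                     1111111111111111

Answer: 33 steps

r0: 4,4,4,4,4,4,4,4,4,4,4,4,4,4,4,4
r1: -3,-3,-3,-3,-3,-3,-3,-3,-3,-3,-3,-3,-3,-3,-3,-3
r3: 4,4,4,4,5,5,5,5,6,6,6,6,7,7,7,7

steps = 33; useful = 432; efficiency = 432/528 = 9/11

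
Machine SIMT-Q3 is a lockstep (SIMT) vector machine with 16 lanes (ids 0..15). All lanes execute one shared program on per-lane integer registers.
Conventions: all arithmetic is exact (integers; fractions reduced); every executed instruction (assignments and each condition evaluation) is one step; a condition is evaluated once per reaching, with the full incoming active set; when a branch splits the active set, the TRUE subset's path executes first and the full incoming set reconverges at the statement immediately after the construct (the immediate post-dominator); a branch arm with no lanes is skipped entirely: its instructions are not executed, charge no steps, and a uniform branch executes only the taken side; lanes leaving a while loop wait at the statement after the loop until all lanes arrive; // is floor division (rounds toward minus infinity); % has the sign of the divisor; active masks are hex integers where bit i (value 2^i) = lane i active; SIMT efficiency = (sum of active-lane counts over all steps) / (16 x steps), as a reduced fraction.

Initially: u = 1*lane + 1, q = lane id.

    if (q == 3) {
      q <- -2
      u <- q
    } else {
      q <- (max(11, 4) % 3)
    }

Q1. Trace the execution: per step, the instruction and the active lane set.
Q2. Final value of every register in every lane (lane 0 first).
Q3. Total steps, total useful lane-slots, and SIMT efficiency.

step 0: eval (q == 3)                0xffff
step 1: q <- -2                      0x0008
step 2: u <- q                       0x0008
step 3: q <- (max(11, 4) % 3)        0xfff7

Answer: 4 steps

u: 1,2,3,-2,5,6,7,8,9,10,11,12,13,14,15,16
q: 2,2,2,-2,2,2,2,2,2,2,2,2,2,2,2,2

steps = 4; useful = 33; efficiency = 33/64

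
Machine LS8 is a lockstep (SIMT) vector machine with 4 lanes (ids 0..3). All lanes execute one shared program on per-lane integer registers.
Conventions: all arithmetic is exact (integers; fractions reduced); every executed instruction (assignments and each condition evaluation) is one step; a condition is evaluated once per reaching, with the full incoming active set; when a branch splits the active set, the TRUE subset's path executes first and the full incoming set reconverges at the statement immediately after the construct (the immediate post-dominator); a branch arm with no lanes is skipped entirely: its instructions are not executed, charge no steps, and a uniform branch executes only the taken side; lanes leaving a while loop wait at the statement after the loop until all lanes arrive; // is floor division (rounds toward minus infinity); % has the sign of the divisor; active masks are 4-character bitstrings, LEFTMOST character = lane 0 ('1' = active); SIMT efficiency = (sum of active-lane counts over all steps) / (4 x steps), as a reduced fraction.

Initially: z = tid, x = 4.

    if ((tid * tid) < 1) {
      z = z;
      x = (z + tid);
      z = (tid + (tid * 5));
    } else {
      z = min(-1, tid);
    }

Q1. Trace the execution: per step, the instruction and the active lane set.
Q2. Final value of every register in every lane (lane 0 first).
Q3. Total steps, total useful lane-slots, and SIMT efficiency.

step 0: eval ((tid * tid) < 1)       1111
step 1: z <- z                       1000
step 2: x <- (z + tid)               1000
step 3: z <- (tid + (tid * 5))       1000
step 4: z <- min(-1, tid)            0111

Answer: 5 steps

z: 0,-1,-1,-1
x: 0,4,4,4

steps = 5; useful = 10; efficiency = 10/20 = 1/2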